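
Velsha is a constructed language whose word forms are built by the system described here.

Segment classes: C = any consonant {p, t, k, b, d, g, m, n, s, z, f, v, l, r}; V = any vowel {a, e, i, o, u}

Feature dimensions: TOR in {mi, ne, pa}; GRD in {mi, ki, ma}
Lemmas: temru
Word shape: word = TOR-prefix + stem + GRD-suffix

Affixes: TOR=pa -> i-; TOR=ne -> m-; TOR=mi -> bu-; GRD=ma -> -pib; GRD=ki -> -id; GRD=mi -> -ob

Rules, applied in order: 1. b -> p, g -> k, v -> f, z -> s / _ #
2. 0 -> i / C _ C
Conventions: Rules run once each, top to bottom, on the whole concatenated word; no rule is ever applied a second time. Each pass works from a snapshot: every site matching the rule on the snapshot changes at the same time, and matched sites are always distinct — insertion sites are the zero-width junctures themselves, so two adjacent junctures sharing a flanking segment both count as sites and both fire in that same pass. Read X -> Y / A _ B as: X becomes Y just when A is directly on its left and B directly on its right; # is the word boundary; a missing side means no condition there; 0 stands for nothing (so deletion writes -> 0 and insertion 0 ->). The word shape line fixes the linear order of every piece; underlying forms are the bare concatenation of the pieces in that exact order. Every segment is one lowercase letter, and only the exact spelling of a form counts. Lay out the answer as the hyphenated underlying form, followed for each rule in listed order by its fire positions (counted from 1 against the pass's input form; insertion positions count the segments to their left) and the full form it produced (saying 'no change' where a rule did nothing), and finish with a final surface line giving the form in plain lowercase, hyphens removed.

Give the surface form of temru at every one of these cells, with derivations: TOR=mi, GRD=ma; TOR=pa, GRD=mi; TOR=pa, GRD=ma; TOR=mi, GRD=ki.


cell TOR=mi, GRD=ma:
underlying: bu-temru-pib
1. b -> p, g -> k, v -> f, z -> s / _ #: fires at position(s) 10: butemrupip
2. 0 -> i / C _ C: inserts after position(s) 5: butemirupip
surface: butemirupip

cell TOR=pa, GRD=mi:
underlying: i-temru-ob
1. b -> p, g -> k, v -> f, z -> s / _ #: fires at position(s) 8: itemruop
2. 0 -> i / C _ C: inserts after position(s) 4: itemiruop
surface: itemiruop

cell TOR=pa, GRD=ma:
underlying: i-temru-pib
1. b -> p, g -> k, v -> f, z -> s / _ #: fires at position(s) 9: itemrupip
2. 0 -> i / C _ C: inserts after position(s) 4: itemirupip
surface: itemirupip

cell TOR=mi, GRD=ki:
underlying: bu-temru-id
1. b -> p, g -> k, v -> f, z -> s / _ #: no change
2. 0 -> i / C _ C: inserts after position(s) 5: butemiruid
surface: butemiruid


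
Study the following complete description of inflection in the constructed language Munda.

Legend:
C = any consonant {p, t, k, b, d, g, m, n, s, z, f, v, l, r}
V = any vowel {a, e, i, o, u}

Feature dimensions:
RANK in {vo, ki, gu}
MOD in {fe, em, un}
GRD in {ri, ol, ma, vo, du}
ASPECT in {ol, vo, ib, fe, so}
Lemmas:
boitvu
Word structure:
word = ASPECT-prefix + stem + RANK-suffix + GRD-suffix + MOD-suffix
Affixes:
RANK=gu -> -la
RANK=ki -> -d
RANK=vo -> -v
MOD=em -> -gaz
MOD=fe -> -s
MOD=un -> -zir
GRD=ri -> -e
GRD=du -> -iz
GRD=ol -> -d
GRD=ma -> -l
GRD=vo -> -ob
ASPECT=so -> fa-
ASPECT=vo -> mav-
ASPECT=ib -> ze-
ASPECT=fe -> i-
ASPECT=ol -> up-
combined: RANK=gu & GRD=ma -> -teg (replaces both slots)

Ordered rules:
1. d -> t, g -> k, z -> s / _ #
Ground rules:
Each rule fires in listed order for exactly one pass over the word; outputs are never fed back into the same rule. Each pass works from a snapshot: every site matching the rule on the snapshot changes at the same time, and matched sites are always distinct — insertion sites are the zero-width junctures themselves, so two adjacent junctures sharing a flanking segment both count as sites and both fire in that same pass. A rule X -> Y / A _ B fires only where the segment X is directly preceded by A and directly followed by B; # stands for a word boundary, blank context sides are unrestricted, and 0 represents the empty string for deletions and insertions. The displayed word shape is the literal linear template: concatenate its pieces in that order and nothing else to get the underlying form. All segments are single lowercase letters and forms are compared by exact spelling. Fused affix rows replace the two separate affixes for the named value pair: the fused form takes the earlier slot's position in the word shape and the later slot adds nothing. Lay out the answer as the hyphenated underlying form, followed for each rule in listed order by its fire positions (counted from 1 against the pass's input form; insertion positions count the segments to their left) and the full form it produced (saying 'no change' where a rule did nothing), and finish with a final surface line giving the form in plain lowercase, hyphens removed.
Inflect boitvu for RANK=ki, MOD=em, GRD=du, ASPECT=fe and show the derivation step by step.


underlying: i-boitvu-d-iz-gaz
1. d -> t, g -> k, z -> s / _ #: fires at position(s) 13: iboitvudizgas
surface: iboitvudizgas


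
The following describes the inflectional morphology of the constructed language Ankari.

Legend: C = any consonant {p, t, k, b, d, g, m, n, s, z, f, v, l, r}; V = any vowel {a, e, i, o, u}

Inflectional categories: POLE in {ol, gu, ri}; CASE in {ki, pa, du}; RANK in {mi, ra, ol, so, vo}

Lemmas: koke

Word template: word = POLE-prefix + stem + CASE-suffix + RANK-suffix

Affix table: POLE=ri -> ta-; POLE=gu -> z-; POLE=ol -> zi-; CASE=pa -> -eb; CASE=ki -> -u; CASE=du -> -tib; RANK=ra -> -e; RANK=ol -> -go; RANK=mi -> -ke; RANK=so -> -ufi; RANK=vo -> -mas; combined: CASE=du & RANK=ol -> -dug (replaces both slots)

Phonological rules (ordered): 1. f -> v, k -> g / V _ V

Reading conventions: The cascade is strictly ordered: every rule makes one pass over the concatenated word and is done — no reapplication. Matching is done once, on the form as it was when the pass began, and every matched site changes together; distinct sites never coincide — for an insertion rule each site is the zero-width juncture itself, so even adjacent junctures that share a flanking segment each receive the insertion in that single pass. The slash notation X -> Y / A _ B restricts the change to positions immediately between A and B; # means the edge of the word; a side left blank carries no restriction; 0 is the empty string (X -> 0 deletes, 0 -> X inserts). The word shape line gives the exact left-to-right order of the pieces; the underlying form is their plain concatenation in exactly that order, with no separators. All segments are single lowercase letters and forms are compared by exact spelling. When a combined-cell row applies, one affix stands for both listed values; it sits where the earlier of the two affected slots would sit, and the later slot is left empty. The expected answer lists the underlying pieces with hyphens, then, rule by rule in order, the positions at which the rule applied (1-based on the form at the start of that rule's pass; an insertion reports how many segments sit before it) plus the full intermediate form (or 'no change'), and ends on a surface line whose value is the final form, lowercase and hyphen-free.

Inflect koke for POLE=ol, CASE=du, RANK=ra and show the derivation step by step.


underlying: zi-koke-tib-e
1. f -> v, k -> g / V _ V: fires at position(s) 3, 5: zigogetibe
surface: zigogetibe


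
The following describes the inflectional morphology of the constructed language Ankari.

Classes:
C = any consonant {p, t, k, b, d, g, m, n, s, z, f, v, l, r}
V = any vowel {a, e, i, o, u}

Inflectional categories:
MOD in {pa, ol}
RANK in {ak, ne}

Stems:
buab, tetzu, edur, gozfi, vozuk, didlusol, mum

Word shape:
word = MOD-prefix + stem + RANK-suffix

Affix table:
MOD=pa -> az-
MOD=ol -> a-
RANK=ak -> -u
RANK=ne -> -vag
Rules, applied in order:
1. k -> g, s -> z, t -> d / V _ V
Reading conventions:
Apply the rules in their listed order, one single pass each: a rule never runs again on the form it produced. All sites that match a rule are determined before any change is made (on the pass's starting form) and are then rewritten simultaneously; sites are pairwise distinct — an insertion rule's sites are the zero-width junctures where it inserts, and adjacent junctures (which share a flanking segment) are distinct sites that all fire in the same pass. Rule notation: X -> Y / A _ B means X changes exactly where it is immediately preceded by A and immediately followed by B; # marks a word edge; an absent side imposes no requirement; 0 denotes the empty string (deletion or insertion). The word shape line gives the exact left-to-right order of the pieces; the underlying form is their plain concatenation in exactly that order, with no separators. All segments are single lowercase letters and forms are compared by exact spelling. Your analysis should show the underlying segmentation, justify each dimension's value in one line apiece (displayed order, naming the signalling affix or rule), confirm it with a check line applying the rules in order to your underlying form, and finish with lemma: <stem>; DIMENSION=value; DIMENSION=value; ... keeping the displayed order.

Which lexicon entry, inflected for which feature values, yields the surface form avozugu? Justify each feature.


underlying: a-vozuk-u
MOD=ol - signalled by the affix a-
RANK=ak - signalled by the affix -u
check: avozuku -> avozugu
lemma: vozuk; MOD=ol; RANK=ak


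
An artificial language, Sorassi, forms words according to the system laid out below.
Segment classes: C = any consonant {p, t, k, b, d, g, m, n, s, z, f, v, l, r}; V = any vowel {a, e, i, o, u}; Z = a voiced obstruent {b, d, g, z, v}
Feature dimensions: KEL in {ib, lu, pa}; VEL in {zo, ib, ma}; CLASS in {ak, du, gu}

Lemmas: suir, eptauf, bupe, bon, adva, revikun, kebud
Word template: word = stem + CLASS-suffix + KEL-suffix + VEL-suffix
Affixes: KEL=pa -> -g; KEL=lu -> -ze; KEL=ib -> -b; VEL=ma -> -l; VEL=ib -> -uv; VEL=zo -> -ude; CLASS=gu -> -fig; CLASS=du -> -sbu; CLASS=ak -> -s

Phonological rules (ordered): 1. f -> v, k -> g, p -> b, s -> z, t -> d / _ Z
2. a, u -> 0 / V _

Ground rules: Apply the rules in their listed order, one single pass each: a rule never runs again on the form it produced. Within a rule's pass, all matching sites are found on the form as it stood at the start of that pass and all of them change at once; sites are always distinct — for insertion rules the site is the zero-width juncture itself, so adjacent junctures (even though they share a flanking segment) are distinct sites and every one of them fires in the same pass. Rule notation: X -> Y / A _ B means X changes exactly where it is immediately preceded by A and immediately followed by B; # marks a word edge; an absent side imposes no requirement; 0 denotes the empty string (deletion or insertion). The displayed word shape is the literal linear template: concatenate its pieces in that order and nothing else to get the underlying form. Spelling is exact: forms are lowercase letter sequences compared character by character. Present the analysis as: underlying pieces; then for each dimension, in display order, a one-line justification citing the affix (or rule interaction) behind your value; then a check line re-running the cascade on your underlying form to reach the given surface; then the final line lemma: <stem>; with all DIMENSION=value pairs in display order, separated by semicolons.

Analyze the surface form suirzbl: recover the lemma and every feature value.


underlying: suir-s-b-l
KEL=ib - signalled by the affix -b
VEL=ma - signalled by the affix -l
CLASS=ak - signalled by the affix -s
check: suirsbl -> suirzbl -> suirzbl
lemma: suir; KEL=ib; VEL=ma; CLASS=ak


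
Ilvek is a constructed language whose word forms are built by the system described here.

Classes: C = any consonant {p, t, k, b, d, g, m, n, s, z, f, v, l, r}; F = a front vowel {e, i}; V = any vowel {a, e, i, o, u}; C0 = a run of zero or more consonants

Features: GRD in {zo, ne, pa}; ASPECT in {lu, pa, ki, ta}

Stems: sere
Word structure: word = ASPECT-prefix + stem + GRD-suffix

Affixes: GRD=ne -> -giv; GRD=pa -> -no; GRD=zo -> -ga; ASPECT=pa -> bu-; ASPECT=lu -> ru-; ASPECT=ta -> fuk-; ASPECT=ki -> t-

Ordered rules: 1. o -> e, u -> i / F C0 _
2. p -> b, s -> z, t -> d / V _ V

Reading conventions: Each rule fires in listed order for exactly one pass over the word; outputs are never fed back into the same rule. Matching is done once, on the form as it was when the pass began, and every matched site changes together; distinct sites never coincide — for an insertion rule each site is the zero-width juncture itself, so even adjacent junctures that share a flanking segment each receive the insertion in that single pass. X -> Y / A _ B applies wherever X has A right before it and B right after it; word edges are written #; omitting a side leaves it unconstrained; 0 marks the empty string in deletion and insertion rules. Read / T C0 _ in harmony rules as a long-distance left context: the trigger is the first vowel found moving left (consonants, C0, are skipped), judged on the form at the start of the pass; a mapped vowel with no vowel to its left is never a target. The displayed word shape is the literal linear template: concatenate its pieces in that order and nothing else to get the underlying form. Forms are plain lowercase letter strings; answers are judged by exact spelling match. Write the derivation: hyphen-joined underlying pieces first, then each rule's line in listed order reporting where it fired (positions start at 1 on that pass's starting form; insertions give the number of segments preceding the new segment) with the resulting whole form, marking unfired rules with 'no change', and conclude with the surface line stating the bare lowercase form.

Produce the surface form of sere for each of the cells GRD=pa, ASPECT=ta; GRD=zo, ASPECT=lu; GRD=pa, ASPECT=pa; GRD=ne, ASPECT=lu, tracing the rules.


cell GRD=pa, ASPECT=ta:
underlying: fuk-sere-no
1. o -> e, u -> i / F C0 _: fires at position(s) 9: fukserene
2. p -> b, s -> z, t -> d / V _ V: no change
surface: fukserene

cell GRD=zo, ASPECT=lu:
underlying: ru-sere-ga
1. o -> e, u -> i / F C0 _: no change
2. p -> b, s -> z, t -> d / V _ V: fires at position(s) 3: ruzerega
surface: ruzerega

cell GRD=pa, ASPECT=pa:
underlying: bu-sere-no
1. o -> e, u -> i / F C0 _: fires at position(s) 8: buserene
2. p -> b, s -> z, t -> d / V _ V: fires at position(s) 3: buzerene
surface: buzerene

cell GRD=ne, ASPECT=lu:
underlying: ru-sere-giv
1. o -> e, u -> i / F C0 _: no change
2. p -> b, s -> z, t -> d / V _ V: fires at position(s) 3: ruzeregiv
surface: ruzeregiv


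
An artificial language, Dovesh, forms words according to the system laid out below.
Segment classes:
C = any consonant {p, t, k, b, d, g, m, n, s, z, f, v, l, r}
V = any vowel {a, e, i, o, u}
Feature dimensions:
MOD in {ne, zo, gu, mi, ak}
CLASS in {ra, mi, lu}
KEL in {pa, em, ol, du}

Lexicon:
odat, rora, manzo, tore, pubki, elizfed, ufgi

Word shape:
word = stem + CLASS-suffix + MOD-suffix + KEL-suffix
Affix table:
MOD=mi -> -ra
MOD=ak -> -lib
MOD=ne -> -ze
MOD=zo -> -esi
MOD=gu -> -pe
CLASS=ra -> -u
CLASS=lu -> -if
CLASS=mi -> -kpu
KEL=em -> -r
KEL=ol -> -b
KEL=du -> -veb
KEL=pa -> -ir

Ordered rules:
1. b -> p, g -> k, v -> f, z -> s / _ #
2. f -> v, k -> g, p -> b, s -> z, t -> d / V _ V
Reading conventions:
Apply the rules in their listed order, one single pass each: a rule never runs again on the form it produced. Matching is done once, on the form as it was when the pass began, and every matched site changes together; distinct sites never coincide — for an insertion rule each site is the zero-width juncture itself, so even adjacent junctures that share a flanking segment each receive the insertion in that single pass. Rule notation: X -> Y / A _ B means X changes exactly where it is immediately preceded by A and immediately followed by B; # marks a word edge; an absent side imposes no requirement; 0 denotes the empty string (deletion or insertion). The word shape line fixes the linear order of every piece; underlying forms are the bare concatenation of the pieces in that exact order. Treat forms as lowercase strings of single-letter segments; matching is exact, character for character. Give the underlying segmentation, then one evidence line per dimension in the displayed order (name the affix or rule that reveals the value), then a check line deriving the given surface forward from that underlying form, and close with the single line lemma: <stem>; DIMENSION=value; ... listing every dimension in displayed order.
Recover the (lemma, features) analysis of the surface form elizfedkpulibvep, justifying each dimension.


underlying: elizfed-kpu-lib-veb
MOD=ak - signalled by the affix -lib
CLASS=mi - signalled by the affix -kpu
KEL=du - signalled by the affix -veb
check: elizfedkpulibveb -> elizfedkpulibvep -> elizfedkpulibvep
lemma: elizfed; MOD=ak; CLASS=mi; KEL=du


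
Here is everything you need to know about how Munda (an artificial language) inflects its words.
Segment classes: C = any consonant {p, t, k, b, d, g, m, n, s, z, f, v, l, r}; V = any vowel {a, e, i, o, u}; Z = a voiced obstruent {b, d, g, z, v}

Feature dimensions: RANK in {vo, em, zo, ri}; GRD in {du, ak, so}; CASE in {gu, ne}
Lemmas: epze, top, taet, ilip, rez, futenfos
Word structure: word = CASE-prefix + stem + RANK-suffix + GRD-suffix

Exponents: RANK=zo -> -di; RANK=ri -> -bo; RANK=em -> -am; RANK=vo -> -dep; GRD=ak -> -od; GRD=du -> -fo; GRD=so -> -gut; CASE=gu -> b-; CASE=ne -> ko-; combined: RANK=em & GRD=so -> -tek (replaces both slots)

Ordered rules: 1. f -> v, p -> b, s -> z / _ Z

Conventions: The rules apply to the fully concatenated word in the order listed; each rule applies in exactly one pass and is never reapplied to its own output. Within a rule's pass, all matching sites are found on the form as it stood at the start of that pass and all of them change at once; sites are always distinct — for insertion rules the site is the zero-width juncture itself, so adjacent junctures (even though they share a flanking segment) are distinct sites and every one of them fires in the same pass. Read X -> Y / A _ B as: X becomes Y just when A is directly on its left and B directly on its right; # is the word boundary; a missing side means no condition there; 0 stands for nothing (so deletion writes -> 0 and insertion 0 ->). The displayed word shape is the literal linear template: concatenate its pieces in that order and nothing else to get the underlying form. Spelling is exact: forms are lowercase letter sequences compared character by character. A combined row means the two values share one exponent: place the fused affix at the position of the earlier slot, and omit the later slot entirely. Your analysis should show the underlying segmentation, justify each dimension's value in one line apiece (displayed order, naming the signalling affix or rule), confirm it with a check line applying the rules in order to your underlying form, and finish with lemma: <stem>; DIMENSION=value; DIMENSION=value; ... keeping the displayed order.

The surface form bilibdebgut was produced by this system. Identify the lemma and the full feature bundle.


underlying: b-ilip-dep-gut
RANK=vo - signalled by the affix -dep
GRD=so - signalled by the affix -gut
CASE=gu - signalled by the affix b-
check: bilipdepgut -> bilibdebgut
lemma: ilip; RANK=vo; GRD=so; CASE=gu


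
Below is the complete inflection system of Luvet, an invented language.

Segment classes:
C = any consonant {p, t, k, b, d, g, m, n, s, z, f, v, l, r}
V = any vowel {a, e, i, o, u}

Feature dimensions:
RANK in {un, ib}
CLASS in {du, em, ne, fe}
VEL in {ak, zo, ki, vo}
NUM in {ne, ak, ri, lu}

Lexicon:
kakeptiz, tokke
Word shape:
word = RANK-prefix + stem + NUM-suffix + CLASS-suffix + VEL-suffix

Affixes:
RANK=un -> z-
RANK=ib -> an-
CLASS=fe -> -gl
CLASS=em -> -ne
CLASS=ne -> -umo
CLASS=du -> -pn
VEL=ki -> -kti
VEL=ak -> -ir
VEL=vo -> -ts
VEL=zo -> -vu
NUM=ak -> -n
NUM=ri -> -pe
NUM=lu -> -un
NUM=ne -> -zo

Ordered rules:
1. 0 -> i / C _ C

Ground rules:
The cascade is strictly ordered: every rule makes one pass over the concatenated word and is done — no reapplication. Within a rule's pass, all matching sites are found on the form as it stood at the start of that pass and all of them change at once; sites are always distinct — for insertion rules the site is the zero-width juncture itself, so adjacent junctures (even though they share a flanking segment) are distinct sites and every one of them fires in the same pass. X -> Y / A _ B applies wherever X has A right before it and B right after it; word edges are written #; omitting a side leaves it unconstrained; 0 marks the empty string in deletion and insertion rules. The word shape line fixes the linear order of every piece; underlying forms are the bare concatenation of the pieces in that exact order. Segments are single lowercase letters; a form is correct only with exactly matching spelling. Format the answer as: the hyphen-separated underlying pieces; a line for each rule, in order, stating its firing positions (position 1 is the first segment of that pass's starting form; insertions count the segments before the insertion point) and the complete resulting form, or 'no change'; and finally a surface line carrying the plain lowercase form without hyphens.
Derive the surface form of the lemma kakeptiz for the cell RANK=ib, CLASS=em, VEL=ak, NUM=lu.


underlying: an-kakeptiz-un-ne-ir
1. 0 -> i / C _ C: inserts after position(s) 2, 7, 12: anikakepitizunineir
surface: anikakepitizunineir


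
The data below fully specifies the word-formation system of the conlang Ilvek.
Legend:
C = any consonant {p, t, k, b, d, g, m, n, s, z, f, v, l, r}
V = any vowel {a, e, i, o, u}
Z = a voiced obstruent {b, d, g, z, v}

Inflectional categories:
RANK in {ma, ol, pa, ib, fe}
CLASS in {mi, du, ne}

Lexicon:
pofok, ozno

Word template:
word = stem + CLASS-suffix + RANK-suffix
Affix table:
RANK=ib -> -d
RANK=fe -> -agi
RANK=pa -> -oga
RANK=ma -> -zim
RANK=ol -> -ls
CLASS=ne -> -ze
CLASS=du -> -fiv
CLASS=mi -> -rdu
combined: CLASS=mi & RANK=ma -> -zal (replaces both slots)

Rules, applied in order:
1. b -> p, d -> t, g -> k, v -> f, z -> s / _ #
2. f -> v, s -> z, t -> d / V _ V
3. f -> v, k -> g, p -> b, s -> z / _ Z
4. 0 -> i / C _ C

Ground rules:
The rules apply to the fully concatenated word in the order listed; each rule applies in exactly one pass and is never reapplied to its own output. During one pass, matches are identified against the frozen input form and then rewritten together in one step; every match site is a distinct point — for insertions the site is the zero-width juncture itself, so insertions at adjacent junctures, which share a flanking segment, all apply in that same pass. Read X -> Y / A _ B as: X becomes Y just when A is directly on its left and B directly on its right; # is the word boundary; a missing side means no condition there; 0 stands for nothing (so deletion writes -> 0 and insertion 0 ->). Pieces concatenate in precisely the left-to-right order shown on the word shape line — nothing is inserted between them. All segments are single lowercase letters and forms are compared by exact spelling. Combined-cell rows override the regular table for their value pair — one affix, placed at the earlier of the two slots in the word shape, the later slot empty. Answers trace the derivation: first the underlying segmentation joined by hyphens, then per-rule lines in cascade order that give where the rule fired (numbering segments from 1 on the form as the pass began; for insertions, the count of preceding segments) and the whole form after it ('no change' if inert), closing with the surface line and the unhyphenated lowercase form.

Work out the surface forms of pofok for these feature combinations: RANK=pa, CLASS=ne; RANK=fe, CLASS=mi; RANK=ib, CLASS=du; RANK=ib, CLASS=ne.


cell RANK=pa, CLASS=ne:
underlying: pofok-ze-oga
1. b -> p, d -> t, g -> k, v -> f, z -> s / _ #: no change
2. f -> v, s -> z, t -> d / V _ V: fires at position(s) 3: povokzeoga
3. f -> v, k -> g, p -> b, s -> z / _ Z: fires at position(s) 5: povogzeoga
4. 0 -> i / C _ C: inserts after position(s) 5: povogizeoga
surface: povogizeoga

cell RANK=fe, CLASS=mi:
underlying: pofok-rdu-agi
1. b -> p, d -> t, g -> k, v -> f, z -> s / _ #: no change
2. f -> v, s -> z, t -> d / V _ V: fires at position(s) 3: povokrduagi
3. f -> v, k -> g, p -> b, s -> z / _ Z: no change
4. 0 -> i / C _ C: inserts after position(s) 5, 6: povokiriduagi
surface: povokiriduagi

cell RANK=ib, CLASS=du:
underlying: pofok-fiv-d
1. b -> p, d -> t, g -> k, v -> f, z -> s / _ #: fires at position(s) 9: pofokfivt
2. f -> v, s -> z, t -> d / V _ V: fires at position(s) 3: povokfivt
3. f -> v, k -> g, p -> b, s -> z / _ Z: no change
4. 0 -> i / C _ C: inserts after position(s) 5, 8: povokifivit
surface: povokifivit

cell RANK=ib, CLASS=ne:
underlying: pofok-ze-d
1. b -> p, d -> t, g -> k, v -> f, z -> s / _ #: fires at position(s) 8: pofokzet
2. f -> v, s -> z, t -> d / V _ V: fires at position(s) 3: povokzet
3. f -> v, k -> g, p -> b, s -> z / _ Z: fires at position(s) 5: povogzet
4. 0 -> i / C _ C: inserts after position(s) 5: povogizet
surface: povogizet


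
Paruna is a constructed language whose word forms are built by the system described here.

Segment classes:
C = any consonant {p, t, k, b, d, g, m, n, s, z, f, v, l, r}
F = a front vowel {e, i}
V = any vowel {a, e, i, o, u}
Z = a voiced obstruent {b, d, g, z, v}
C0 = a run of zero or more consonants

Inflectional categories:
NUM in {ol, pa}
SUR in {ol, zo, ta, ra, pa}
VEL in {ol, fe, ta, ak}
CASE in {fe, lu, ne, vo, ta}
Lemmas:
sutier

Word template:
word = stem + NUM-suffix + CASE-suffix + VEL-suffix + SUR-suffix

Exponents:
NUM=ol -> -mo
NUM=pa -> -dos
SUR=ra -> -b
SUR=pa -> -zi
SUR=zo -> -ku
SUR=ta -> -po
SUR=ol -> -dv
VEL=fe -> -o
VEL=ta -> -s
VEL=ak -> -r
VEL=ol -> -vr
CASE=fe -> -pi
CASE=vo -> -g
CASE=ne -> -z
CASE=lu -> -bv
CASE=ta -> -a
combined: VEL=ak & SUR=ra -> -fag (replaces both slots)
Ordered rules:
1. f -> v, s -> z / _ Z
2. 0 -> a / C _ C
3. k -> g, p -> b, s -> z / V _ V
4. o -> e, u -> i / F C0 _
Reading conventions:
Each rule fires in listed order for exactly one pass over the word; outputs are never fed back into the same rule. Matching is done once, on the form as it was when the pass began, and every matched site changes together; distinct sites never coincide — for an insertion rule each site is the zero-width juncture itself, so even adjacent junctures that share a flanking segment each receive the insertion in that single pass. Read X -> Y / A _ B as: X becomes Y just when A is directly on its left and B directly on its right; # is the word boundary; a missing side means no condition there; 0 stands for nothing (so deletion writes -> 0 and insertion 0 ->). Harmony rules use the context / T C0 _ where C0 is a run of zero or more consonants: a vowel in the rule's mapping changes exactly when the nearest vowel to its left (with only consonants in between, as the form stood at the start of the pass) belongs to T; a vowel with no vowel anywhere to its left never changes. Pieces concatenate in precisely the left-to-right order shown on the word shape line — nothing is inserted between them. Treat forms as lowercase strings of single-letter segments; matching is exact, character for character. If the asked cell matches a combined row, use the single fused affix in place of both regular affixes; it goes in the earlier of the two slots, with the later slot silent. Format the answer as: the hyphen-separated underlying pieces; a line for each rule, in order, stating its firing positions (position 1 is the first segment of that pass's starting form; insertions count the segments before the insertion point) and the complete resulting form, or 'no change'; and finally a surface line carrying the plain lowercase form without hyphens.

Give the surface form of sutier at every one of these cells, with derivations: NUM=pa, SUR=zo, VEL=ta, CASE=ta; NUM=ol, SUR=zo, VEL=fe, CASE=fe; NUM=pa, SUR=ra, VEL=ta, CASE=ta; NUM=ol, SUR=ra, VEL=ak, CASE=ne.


cell NUM=pa, SUR=zo, VEL=ta, CASE=ta:
underlying: sutier-dos-a-s-ku
1. f -> v, s -> z / _ Z: no change
2. 0 -> a / C _ C: inserts after position(s) 6, 11: sutieradosasaku
3. k -> g, p -> b, s -> z / V _ V: fires at position(s) 10, 12, 14: sutieradozazagu
4. o -> e, u -> i / F C0 _: no change
surface: sutieradozazagu

cell NUM=ol, SUR=zo, VEL=fe, CASE=fe:
underlying: sutier-mo-pi-o-ku
1. f -> v, s -> z / _ Z: no change
2. 0 -> a / C _ C: inserts after position(s) 6: sutieramopioku
3. k -> g, p -> b, s -> z / V _ V: fires at position(s) 10, 13: sutieramobiogu
4. o -> e, u -> i / F C0 _: fires at position(s) 12: sutieramobiegu
surface: sutieramobiegu

cell NUM=pa, SUR=ra, VEL=ta, CASE=ta:
underlying: sutier-dos-a-s-b
1. f -> v, s -> z / _ Z: fires at position(s) 11: sutierdosazb
2. 0 -> a / C _ C: inserts after position(s) 6, 11: sutieradosazab
3. k -> g, p -> b, s -> z / V _ V: fires at position(s) 10: sutieradozazab
4. o -> e, u -> i / F C0 _: no change
surface: sutieradozazab

cell NUM=ol, SUR=ra, VEL=ak, CASE=ne:
underlying: sutier-mo-z-fag
1. f -> v, s -> z / _ Z: no change
2. 0 -> a / C _ C: inserts after position(s) 6, 9: sutieramozafag
3. k -> g, p -> b, s -> z / V _ V: no change
4. o -> e, u -> i / F C0 _: no change
surface: sutieramozafag


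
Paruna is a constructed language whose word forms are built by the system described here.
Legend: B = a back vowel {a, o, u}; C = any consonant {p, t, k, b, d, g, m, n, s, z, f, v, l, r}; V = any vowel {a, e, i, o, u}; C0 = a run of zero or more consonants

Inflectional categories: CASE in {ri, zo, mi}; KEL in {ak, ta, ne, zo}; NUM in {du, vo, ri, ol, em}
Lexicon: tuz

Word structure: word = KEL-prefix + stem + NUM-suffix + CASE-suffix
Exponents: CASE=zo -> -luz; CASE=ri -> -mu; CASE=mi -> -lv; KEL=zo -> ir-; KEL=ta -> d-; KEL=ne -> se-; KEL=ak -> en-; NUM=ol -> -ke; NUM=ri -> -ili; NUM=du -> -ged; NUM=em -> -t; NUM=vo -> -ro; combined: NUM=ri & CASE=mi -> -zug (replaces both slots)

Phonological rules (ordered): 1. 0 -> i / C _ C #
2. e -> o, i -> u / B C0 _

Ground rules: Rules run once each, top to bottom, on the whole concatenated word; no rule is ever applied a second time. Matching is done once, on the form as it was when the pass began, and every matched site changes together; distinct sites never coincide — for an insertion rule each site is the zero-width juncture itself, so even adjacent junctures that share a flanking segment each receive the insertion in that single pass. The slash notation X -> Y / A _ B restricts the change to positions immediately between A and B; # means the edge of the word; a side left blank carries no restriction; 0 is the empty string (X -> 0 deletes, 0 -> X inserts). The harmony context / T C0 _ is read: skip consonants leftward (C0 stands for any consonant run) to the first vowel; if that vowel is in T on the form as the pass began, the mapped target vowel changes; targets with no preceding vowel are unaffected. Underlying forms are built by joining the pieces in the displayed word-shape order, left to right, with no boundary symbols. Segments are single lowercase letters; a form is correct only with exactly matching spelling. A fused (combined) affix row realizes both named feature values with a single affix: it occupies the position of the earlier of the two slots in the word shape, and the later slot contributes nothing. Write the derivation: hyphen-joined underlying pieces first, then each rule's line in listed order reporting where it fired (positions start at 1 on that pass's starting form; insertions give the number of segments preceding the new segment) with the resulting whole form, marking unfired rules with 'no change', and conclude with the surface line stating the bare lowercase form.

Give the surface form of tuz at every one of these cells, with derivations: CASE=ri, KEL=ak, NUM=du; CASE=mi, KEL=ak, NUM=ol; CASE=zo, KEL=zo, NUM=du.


cell CASE=ri, KEL=ak, NUM=du:
underlying: en-tuz-ged-mu
1. 0 -> i / C _ C #: no change
2. e -> o, i -> u / B C0 _: fires at position(s) 7: entuzgodmu
surface: entuzgodmu

cell CASE=mi, KEL=ak, NUM=ol:
underlying: en-tuz-ke-lv
1. 0 -> i / C _ C #: inserts after position(s) 8: entuzkeliv
2. e -> o, i -> u / B C0 _: fires at position(s) 7: entuzkoliv
surface: entuzkoliv

cell CASE=zo, KEL=zo, NUM=du:
underlying: ir-tuz-ged-luz
1. 0 -> i / C _ C #: no change
2. e -> o, i -> u / B C0 _: fires at position(s) 7: irtuzgodluz
surface: irtuzgodluz


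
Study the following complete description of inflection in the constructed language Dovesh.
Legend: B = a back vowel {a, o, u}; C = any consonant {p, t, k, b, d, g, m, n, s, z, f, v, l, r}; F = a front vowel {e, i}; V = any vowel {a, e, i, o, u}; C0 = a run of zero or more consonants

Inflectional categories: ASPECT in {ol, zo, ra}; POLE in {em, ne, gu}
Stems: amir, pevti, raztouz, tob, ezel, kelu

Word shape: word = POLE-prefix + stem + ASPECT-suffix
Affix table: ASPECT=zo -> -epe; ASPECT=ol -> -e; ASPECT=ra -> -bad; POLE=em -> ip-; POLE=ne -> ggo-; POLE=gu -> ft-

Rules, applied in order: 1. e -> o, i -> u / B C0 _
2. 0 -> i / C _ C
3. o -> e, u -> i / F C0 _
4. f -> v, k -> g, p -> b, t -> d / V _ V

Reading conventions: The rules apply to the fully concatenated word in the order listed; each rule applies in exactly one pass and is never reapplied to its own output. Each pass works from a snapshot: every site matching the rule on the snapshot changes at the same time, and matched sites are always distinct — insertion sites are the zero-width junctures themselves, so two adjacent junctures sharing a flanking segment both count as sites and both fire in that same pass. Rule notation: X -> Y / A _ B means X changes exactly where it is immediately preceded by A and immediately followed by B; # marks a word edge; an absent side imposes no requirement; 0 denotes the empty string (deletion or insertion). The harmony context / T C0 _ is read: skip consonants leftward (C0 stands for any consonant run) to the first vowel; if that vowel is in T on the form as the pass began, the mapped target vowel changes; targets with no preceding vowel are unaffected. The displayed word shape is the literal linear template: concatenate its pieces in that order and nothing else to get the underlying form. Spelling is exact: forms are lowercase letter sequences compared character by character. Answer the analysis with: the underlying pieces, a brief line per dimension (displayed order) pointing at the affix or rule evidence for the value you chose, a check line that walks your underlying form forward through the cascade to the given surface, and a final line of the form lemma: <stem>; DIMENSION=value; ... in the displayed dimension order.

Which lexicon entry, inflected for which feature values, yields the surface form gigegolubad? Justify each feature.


underlying: ggo-kelu-bad
ASPECT=ra - signalled by the affix -bad
POLE=ne - signalled by the affix ggo-
check: ggokelubad -> ggokolubad -> gigokolubad -> gigekolubad -> gigegolubad
lemma: kelu; ASPECT=ra; POLE=ne


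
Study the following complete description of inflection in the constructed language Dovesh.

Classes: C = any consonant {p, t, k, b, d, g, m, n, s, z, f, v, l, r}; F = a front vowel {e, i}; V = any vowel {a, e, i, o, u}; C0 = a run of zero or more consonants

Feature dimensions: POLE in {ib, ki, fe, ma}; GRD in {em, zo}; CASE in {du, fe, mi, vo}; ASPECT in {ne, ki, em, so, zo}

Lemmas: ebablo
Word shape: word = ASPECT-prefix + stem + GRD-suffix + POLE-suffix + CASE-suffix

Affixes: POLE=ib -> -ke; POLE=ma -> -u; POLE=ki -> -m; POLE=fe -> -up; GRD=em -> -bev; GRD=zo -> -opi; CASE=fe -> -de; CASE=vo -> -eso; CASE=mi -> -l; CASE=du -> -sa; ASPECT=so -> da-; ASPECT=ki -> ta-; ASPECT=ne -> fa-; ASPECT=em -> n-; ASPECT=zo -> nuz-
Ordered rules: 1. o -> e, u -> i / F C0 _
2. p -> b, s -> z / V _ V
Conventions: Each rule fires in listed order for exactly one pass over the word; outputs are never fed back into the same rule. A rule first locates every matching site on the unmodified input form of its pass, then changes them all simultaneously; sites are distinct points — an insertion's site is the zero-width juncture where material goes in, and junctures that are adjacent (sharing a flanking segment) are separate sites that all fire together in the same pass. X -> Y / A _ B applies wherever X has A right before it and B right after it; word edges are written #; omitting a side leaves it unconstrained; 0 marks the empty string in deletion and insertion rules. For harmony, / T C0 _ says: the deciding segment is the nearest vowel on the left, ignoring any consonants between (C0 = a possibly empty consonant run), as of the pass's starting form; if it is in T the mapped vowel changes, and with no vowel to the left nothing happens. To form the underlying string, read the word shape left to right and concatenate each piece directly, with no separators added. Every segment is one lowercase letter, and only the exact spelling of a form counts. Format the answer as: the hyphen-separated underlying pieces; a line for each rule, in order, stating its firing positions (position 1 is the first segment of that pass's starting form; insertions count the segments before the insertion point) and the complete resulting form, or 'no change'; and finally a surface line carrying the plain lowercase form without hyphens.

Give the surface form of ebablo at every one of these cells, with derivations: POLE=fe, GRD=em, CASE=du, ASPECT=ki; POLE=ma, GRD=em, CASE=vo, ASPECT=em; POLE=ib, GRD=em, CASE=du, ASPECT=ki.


cell POLE=fe, GRD=em, CASE=du, ASPECT=ki:
underlying: ta-ebablo-bev-up-sa
1. o -> e, u -> i / F C0 _: fires at position(s) 12: taebablobevipsa
2. p -> b, s -> z / V _ V: no change
surface: taebablobevipsa

cell POLE=ma, GRD=em, CASE=vo, ASPECT=em:
underlying: n-ebablo-bev-u-eso
1. o -> e, u -> i / F C0 _: fires at position(s) 11, 14: nebablobeviese
2. p -> b, s -> z / V _ V: fires at position(s) 13: nebablobevieze
surface: nebablobevieze

cell POLE=ib, GRD=em, CASE=du, ASPECT=ki:
underlying: ta-ebablo-bev-ke-sa
1. o -> e, u -> i / F C0 _: no change
2. p -> b, s -> z / V _ V: fires at position(s) 14: taebablobevkeza
surface: taebablobevkeza


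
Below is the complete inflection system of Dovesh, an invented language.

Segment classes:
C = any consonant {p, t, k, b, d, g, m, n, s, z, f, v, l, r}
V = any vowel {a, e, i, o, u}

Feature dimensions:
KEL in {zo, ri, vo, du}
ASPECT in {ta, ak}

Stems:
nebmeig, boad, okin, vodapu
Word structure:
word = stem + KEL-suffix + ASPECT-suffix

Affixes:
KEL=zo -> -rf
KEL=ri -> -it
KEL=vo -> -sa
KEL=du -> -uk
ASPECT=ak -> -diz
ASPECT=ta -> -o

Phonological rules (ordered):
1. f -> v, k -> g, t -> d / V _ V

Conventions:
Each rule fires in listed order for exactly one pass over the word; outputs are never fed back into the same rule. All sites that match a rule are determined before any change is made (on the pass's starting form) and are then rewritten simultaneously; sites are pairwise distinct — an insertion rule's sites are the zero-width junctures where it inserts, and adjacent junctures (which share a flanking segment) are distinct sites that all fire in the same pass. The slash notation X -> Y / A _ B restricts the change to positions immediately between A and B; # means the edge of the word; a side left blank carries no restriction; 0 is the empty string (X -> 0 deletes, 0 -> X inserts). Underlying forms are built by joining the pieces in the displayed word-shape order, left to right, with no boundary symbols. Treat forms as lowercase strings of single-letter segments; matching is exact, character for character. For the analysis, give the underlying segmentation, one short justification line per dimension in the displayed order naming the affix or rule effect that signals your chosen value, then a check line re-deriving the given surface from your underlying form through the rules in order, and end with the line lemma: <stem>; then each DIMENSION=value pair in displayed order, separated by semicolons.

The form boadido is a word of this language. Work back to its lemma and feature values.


underlying: boad-it-o
KEL=ri - signalled by the affix -it
ASPECT=ta - signalled by the affix -o
check: boadito -> boadido
lemma: boad; KEL=ri; ASPECT=ta


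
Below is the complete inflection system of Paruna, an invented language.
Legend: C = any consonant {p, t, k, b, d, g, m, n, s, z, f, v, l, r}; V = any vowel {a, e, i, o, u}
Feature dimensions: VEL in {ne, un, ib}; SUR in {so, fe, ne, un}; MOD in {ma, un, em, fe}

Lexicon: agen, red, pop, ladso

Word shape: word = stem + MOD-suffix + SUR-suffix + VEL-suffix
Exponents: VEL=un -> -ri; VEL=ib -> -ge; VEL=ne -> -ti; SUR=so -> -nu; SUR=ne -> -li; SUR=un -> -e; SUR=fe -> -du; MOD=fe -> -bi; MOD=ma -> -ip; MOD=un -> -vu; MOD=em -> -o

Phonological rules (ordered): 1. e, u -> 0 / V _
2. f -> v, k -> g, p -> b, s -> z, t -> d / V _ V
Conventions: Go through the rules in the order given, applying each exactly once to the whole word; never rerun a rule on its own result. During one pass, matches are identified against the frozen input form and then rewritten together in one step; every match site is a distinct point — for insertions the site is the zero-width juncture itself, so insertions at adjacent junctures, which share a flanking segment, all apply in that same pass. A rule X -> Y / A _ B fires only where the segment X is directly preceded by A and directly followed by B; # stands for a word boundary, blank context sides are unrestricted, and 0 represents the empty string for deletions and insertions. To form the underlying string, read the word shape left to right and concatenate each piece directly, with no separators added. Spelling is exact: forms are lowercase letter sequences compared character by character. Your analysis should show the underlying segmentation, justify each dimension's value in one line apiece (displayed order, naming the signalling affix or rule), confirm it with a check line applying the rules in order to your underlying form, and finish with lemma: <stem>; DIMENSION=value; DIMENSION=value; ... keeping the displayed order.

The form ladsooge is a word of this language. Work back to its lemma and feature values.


underlying: ladso-o-e-ge
VEL=ib - signalled by the affix -ge
SUR=un - signalled by the affix -e
MOD=em - signalled by the affix -o
check: ladsooege -> ladsooge -> ladsooge
lemma: ladso; VEL=ib; SUR=un; MOD=em
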